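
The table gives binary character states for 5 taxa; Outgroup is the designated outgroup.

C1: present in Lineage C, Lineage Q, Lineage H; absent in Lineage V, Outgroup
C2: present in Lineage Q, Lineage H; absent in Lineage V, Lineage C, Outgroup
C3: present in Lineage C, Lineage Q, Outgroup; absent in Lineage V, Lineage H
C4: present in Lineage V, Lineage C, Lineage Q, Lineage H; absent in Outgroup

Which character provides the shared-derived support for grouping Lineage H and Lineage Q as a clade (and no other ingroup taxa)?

C2

Character polarity is set by the outgroup: the derived state is whichever differs from the outgroup's state, so for C3 the derived state is 'absent', and for the remaining characters it is 'present'.
C1: derived state 'present' in Lineage C, Lineage H, and Lineage Q only — synapomorphy for {Lineage C, Lineage H, Lineage Q}.
C2: derived state 'present' in Lineage H and Lineage Q only — synapomorphy for {Lineage H, Lineage Q}.
C3 (state 'absent') occurs in Lineage H and Lineage V but conflicts with the nesting implied by the other characters — most parsimoniously interpreted as homoplasy.
C4 (derived state 'present') is shared by all ingroup taxa — unites the whole ingroup.
Most parsimonious ingroup topology: ((Lineage C,(Lineage H,Lineage Q)),Lineage V).
The clade {Lineage H, Lineage Q} is supported by C2: its derived state 'present' occurs in exactly those taxa and in no other taxon (including the outgroup).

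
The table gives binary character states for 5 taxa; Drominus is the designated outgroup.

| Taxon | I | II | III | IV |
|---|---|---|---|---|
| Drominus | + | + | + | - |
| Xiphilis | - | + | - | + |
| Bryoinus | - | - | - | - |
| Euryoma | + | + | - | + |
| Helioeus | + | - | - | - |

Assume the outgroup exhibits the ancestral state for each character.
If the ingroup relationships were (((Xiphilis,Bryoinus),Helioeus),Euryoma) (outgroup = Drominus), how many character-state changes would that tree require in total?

6

Map each character onto (((Xiphilis,Bryoinus),Helioeus),Euryoma) (rooted by Drominus) and count the minimum state changes it requires (Fitch parsimony):
I: 1; II: 2; III: 1; IV: 2.
Total tree length = 6.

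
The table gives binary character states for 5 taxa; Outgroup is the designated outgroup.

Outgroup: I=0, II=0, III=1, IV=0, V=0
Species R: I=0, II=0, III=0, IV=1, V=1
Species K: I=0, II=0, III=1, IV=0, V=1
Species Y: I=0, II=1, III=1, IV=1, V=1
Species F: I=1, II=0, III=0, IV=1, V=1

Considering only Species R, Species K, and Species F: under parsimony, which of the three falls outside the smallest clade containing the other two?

Character polarity is set by the outgroup: the derived state is whichever differs from the outgroup's state, so for III the derived state is '0', and for the remaining characters it is '1'.
I (derived state '1') is unique to Species F (autapomorphy; uninformative for grouping).
II (derived state '1') is unique to Species Y (autapomorphy; uninformative for grouping).
Only Species F and Species R show the derived state '0' for III, supporting them as a clade.
IV (derived state '1') is shared by Species F, Species R, and Species Y — a synapomorphy uniting that clade.
All ingroup taxa share the derived state '1' for V; it defines the ingroup but does not resolve relationships within it.
Most parsimonious ingroup topology: (((Species R,Species F),Species Y),Species K).
Species F and Species R share a more recent common ancestor with each other than either does with Species K, so Species K is the least closely related of the three.

Species K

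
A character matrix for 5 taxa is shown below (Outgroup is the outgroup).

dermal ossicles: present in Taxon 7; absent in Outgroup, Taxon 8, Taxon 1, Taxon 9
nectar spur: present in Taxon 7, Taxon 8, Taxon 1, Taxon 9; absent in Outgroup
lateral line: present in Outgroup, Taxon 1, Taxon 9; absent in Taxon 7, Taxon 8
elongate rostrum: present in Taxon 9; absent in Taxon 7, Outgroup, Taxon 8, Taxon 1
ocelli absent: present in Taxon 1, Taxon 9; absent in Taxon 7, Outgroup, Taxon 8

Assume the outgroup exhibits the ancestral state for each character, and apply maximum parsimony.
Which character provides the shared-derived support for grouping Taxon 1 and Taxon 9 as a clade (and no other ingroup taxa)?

Character polarity is set by the outgroup: the derived state is whichever differs from the outgroup's state, so for lateral line the derived state is 'absent', and for the remaining characters it is 'present'.
dermal ossicles: derived state 'present' in Taxon 7 only — an autapomorphy, so it tells us nothing about relationships among taxa.
nectar spur (derived state 'present') is shared by all ingroup taxa — unites the whole ingroup.
Only Taxon 7 and Taxon 8 show the derived state 'absent' for lateral line, supporting them as a clade.
elongate rostrum (derived state 'present') is unique to Taxon 9 (autapomorphy; uninformative for grouping).
ocelli absent (derived state 'present') is shared by Taxon 1 and Taxon 9 — a synapomorphy uniting that clade.
Most parsimonious ingroup topology: ((Taxon 9,Taxon 1),(Taxon 7,Taxon 8)).
The clade {Taxon 1, Taxon 9} is supported by ocelli absent: its derived state 'present' occurs in exactly those taxa and in no other taxon (including the outgroup).

ocelli absent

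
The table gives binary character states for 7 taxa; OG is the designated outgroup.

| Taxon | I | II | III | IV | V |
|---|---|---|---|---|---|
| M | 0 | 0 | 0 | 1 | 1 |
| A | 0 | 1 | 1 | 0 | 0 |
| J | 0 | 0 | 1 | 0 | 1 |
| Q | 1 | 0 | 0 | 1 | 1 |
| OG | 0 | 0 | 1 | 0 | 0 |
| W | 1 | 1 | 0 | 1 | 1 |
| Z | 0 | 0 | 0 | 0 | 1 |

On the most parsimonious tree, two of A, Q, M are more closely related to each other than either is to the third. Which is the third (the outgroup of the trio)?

Character polarity is set by the outgroup: the derived state is whichever differs from the outgroup's state, so for III the derived state is '0', and for the remaining characters it is '1'.
Only Q and W show the derived state '1' for I, supporting them as a clade.
II (state '1') occurs in A and W but conflicts with the nesting implied by the other characters — most parsimoniously interpreted as homoplasy.
III (derived state '0') is shared by M, Q, W, and Z — a synapomorphy uniting that clade.
IV (derived state '1') is shared by M, Q, and W — a synapomorphy uniting that clade.
V (derived state '1') is shared by J, M, Q, W, and Z — a synapomorphy uniting that clade.
Most parsimonious ingroup topology: (A,((Z,(M,(Q,W))),J)).
Q and M share a more recent common ancestor with each other than either does with A, so A is the least closely related of the three.

A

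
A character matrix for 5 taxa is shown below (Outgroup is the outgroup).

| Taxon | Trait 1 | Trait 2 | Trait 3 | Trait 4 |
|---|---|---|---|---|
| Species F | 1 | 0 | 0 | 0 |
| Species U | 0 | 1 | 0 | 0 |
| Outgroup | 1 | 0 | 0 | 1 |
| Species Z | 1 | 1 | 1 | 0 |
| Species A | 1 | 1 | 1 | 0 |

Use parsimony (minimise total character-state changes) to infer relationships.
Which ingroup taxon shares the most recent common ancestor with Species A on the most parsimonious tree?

Character polarity is set by the outgroup: the derived state is whichever differs from the outgroup's state, so for Trait 1, Trait 4 the derived state is '0', and for the remaining characters it is '1'.
Trait 1: derived state '0' in Species U only — an autapomorphy, so it tells us nothing about relationships among taxa.
Only Species A, Species U, and Species Z show the derived state '1' for Trait 2, supporting them as a clade.
Trait 3: derived state '1' in Species A and Species Z only — synapomorphy for {Species A, Species Z}.
Trait 4 (derived state '0') is shared by all ingroup taxa — unites the whole ingroup.
Most parsimonious ingroup topology: ((Species U,(Species A,Species Z)),Species F).
Species A and Species Z form a cherry on this tree, so they are sister taxa.

Species Z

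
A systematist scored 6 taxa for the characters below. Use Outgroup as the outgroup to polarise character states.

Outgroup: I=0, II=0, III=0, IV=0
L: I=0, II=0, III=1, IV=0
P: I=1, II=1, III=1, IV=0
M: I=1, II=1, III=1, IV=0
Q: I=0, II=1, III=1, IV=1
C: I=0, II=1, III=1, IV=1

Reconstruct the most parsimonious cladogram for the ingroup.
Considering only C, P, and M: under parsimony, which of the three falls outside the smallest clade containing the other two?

C

The outgroup has state '0' for every character, so '1' is the derived state throughout.
I (derived state '1') is shared by M and P — a synapomorphy uniting that clade.
Only C, M, P, and Q show the derived state '1' for II, supporting them as a clade.
All ingroup taxa share the derived state '1' for III; it defines the ingroup but does not resolve relationships within it.
Only C and Q show the derived state '1' for IV, supporting them as a clade.
Most parsimonious ingroup topology: (L,((P,M),(Q,C))).
P and M share a more recent common ancestor with each other than either does with C, so C is the least closely related of the three.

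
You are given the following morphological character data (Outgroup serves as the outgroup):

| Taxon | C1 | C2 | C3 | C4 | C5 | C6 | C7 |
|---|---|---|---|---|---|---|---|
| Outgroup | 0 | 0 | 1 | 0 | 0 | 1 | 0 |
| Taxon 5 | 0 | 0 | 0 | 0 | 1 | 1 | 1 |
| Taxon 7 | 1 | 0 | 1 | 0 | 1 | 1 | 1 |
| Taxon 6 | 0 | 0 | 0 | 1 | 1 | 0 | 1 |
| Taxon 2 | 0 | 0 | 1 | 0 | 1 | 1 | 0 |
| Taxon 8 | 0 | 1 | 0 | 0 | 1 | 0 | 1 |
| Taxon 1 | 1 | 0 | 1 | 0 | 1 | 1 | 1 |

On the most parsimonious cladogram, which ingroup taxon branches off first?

Taxon 2

Character polarity is set by the outgroup: the derived state is whichever differs from the outgroup's state, so for C3, C6 the derived state is '0', and for the remaining characters it is '1'.
C1: derived state '1' in Taxon 1 and Taxon 7 only — synapomorphy for {Taxon 1, Taxon 7}.
C2 (derived state '1') is unique to Taxon 8 (autapomorphy; uninformative for grouping).
C3 (derived state '0') is shared by Taxon 5, Taxon 6, and Taxon 8 — a synapomorphy uniting that clade.
C4: derived state '1' in Taxon 6 only — an autapomorphy, so it tells us nothing about relationships among taxa.
C5 (derived state '1') is shared by all ingroup taxa — unites the whole ingroup.
Only Taxon 6 and Taxon 8 show the derived state '0' for C6, supporting them as a clade.
C7: derived state '1' in Taxon 1, Taxon 5, Taxon 6, Taxon 7, and Taxon 8 only — synapomorphy for {Taxon 1, Taxon 5, Taxon 6, Taxon 7, Taxon 8}.
Most parsimonious ingroup topology: (((Taxon 5,(Taxon 6,Taxon 8)),(Taxon 7,Taxon 1)),Taxon 2).
Taxon 2 is sister to the clade containing all other ingroup taxa, so it is the earliest-diverging (most basal) ingroup lineage.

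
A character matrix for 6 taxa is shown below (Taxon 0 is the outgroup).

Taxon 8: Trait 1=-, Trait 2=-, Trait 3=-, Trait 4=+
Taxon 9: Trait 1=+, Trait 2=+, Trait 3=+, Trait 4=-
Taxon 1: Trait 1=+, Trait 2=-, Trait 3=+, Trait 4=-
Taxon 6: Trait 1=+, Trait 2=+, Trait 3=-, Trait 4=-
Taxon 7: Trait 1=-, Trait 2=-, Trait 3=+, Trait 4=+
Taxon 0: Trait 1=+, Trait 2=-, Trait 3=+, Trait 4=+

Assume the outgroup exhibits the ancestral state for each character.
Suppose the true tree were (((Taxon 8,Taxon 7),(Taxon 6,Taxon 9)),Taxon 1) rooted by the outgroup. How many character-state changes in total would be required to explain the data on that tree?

Map each character onto (((Taxon 8,Taxon 7),(Taxon 6,Taxon 9)),Taxon 1) (rooted by Taxon 0) and count the minimum state changes it requires (Fitch parsimony):
Trait 1: 1; Trait 2: 1; Trait 3: 2; Trait 4: 2.
Total tree length = 6.

6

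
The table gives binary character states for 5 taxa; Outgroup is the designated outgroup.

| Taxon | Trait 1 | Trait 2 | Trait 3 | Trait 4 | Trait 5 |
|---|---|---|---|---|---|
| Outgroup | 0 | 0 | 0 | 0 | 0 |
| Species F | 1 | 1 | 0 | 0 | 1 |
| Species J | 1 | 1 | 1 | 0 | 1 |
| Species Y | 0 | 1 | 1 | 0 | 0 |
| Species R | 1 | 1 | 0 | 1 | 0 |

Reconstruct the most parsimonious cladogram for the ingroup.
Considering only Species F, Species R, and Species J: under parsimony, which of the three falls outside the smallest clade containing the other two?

The outgroup has state '0' for every character, so '1' is the derived state throughout.
Only Species F, Species J, and Species R show the derived state '1' for Trait 1, supporting them as a clade.
Trait 2 (derived state '1') is shared by all ingroup taxa — unites the whole ingroup.
Trait 3 (state '1') occurs in Species J and Species Y but conflicts with the nesting implied by the other characters — most parsimoniously interpreted as homoplasy.
Trait 4: derived state '1' in Species R only — an autapomorphy, so it tells us nothing about relationships among taxa.
Trait 5: derived state '1' in Species F and Species J only — synapomorphy for {Species F, Species J}.
Most parsimonious ingroup topology: (((Species F,Species J),Species R),Species Y).
Species J and Species F share a more recent common ancestor with each other than either does with Species R, so Species R is the least closely related of the three.

Species R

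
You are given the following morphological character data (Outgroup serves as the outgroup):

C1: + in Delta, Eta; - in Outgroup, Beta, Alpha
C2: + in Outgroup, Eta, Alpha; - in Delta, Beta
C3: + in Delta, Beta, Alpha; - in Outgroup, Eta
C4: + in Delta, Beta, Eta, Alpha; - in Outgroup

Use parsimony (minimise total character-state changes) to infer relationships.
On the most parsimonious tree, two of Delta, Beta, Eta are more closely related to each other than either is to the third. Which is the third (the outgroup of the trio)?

Eta

Character polarity is set by the outgroup: the derived state is whichever differs from the outgroup's state, so for C2 the derived state is '-', and for the remaining characters it is '+'.
C1 groups Delta and Eta, which is incompatible with the clades supported by the remaining characters; treating it as convergent (homoplasy) costs fewer steps than any alternative tree.
C2: derived state '-' in Beta and Delta only — synapomorphy for {Beta, Delta}.
Only Alpha, Beta, and Delta show the derived state '+' for C3, supporting them as a clade.
C4 (derived state '+') is shared by all ingroup taxa — unites the whole ingroup.
Most parsimonious ingroup topology: (((Delta,Beta),Alpha),Eta).
Beta and Delta share a more recent common ancestor with each other than either does with Eta, so Eta is the least closely related of the three.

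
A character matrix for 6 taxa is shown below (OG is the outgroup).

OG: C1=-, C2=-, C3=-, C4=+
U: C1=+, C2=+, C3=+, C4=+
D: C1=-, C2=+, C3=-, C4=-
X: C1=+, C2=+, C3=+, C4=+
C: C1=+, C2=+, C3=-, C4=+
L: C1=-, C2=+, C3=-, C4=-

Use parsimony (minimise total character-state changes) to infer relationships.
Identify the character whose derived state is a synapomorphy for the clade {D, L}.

Character polarity is set by the outgroup: the derived state is whichever differs from the outgroup's state, so for C4 the derived state is '-', and for the remaining characters it is '+'.
C1 (derived state '+') is shared by C, U, and X — a synapomorphy uniting that clade.
C2 (derived state '+') is shared by all ingroup taxa — unites the whole ingroup.
Only U and X show the derived state '+' for C3, supporting them as a clade.
C4: derived state '-' in D and L only — synapomorphy for {D, L}.
Most parsimonious ingroup topology: (((U,X),C),(D,L)).
The clade {D, L} is supported by C4: its derived state '-' occurs in exactly those taxa and in no other taxon (including the outgroup).

C4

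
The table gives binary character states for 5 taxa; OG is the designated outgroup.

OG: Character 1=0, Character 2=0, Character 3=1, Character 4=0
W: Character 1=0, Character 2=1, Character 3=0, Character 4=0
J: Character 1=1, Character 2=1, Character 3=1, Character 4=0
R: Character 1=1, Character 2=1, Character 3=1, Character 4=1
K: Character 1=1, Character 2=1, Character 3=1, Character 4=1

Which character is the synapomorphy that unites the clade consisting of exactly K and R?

Character polarity is set by the outgroup: the derived state is whichever differs from the outgroup's state, so for Character 3 the derived state is '0', and for the remaining characters it is '1'.
Character 1: derived state '1' in J, K, and R only — synapomorphy for {J, K, R}.
All ingroup taxa share the derived state '1' for Character 2; it defines the ingroup but does not resolve relationships within it.
Character 3: derived state '0' in W only — an autapomorphy, so it tells us nothing about relationships among taxa.
Character 4 (derived state '1') is shared by K and R — a synapomorphy uniting that clade.
Most parsimonious ingroup topology: (W,(J,(R,K))).
The clade {K, R} is supported by Character 4: its derived state '1' occurs in exactly those taxa and in no other taxon (including the outgroup).

Character 4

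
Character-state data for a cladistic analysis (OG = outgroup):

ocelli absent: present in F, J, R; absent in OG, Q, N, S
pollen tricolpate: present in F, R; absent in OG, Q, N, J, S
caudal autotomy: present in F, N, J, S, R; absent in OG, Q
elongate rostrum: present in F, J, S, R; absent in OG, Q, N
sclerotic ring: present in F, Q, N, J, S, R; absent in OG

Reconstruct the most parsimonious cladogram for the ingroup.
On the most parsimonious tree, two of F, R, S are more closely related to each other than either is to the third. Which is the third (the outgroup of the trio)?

The outgroup has state 'absent' for every character, so 'present' is the derived state throughout.
ocelli absent (derived state 'present') is shared by F, J, and R — a synapomorphy uniting that clade.
pollen tricolpate: derived state 'present' in F and R only — synapomorphy for {F, R}.
Only F, J, N, R, and S show the derived state 'present' for caudal autotomy, supporting them as a clade.
elongate rostrum: derived state 'present' in F, J, R, and S only — synapomorphy for {F, J, R, S}.
sclerotic ring (derived state 'present') is shared by all ingroup taxa — unites the whole ingroup.
Most parsimonious ingroup topology: (((((F,R),J),S),N),Q).
F and R share a more recent common ancestor with each other than either does with S, so S is the least closely related of the three.

S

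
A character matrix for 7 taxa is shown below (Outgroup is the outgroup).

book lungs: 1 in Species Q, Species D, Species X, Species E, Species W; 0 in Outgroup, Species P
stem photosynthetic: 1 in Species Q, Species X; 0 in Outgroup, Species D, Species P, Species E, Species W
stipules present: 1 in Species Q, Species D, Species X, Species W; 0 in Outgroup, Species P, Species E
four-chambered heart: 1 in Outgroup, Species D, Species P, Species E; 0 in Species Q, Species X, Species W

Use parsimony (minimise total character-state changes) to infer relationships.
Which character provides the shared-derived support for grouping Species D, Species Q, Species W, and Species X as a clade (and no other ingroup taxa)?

stipules present

Character polarity is set by the outgroup: the derived state is whichever differs from the outgroup's state, so for four-chambered heart the derived state is '0', and for the remaining characters it is '1'.
book lungs: derived state '1' in Species D, Species E, Species Q, Species W, and Species X only — synapomorphy for {Species D, Species E, Species Q, Species W, Species X}.
stem photosynthetic (derived state '1') is shared by Species Q and Species X — a synapomorphy uniting that clade.
Only Species D, Species Q, Species W, and Species X show the derived state '1' for stipules present, supporting them as a clade.
four-chambered heart: derived state '0' in Species Q, Species W, and Species X only — synapomorphy for {Species Q, Species W, Species X}.
Most parsimonious ingroup topology: (((((Species Q,Species X),Species W),Species D),Species E),Species P).
The clade {Species D, Species Q, Species W, Species X} is supported by stipules present: its derived state '1' occurs in exactly those taxa and in no other taxon (including the outgroup).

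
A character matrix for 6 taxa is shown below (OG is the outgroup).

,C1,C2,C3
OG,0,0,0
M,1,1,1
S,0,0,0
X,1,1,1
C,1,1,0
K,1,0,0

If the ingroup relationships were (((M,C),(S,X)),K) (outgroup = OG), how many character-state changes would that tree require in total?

Map each character onto (((M,C),(S,X)),K) (rooted by OG) and count the minimum state changes it requires (Fitch parsimony):
C1: 2; C2: 2; C3: 2.
Total tree length = 6.

6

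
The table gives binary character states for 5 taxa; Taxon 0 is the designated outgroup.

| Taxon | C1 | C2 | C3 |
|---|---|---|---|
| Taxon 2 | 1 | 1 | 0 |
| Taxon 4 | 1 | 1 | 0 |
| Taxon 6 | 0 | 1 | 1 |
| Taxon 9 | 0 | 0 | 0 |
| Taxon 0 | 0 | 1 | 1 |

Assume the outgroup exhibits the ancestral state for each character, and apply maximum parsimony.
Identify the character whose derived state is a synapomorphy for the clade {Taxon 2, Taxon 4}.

C1

Character polarity is set by the outgroup: the derived state is whichever differs from the outgroup's state, so for C2, C3 the derived state is '0', and for the remaining characters it is '1'.
C1: derived state '1' in Taxon 2 and Taxon 4 only — synapomorphy for {Taxon 2, Taxon 4}.
C2 (derived state '0') is unique to Taxon 9 (autapomorphy; uninformative for grouping).
Only Taxon 2, Taxon 4, and Taxon 9 show the derived state '0' for C3, supporting them as a clade.
Most parsimonious ingroup topology: (((Taxon 2,Taxon 4),Taxon 9),Taxon 6).
The clade {Taxon 2, Taxon 4} is supported by C1: its derived state '1' occurs in exactly those taxa and in no other taxon (including the outgroup).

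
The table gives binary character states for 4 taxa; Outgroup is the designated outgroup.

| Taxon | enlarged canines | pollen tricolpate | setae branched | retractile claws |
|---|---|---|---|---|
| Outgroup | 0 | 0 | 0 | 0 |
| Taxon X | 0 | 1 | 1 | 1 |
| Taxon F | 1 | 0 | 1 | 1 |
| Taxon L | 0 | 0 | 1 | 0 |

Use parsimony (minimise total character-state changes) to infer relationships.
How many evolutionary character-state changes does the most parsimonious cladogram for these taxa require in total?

The outgroup has state '0' for every character, so '1' is the derived state throughout.
enlarged canines: derived state '1' in Taxon F only — an autapomorphy, so it tells us nothing about relationships among taxa.
pollen tricolpate: derived state '1' in Taxon X only — an autapomorphy, so it tells us nothing about relationships among taxa.
All ingroup taxa share the derived state '1' for setae branched; it defines the ingroup but does not resolve relationships within it.
retractile claws: derived state '1' in Taxon F and Taxon X only — synapomorphy for {Taxon F, Taxon X}.
Most parsimonious ingroup topology: ((Taxon X,Taxon F),Taxon L).
Changes per character on this tree: enlarged canines: 1; pollen tricolpate: 1; setae branched: 1; retractile claws: 1.
Total = 4.

4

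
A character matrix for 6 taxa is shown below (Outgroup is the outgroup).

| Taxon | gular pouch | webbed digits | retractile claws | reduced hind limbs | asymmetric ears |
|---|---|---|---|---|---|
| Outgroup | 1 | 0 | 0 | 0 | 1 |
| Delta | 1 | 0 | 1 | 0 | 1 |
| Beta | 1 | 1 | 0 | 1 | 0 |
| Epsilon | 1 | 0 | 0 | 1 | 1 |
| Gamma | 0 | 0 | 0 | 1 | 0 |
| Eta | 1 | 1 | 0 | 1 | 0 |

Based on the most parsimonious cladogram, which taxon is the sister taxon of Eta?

Beta

Character polarity is set by the outgroup: the derived state is whichever differs from the outgroup's state, so for gular pouch, asymmetric ears the derived state is '0', and for the remaining characters it is '1'.
gular pouch (derived state '0') is unique to Gamma (autapomorphy; uninformative for grouping).
webbed digits: derived state '1' in Beta and Eta only — synapomorphy for {Beta, Eta}.
retractile claws (derived state '1') is unique to Delta (autapomorphy; uninformative for grouping).
reduced hind limbs (derived state '1') is shared by Beta, Epsilon, Eta, and Gamma — a synapomorphy uniting that clade.
Only Beta, Eta, and Gamma show the derived state '0' for asymmetric ears, supporting them as a clade.
Most parsimonious ingroup topology: (Delta,(((Beta,Eta),Gamma),Epsilon)).
Eta and Beta form a cherry on this tree, so they are sister taxa.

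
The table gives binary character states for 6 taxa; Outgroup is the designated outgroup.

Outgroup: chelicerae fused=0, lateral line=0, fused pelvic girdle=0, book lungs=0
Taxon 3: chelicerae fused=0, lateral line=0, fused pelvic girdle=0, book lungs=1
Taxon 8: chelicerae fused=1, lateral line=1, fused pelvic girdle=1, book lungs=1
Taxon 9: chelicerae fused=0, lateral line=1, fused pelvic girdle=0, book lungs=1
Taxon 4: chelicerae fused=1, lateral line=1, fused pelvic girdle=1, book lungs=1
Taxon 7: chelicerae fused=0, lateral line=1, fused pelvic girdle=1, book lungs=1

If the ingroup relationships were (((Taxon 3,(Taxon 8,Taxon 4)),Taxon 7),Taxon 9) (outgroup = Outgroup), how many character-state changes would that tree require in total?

6

Map each character onto (((Taxon 3,(Taxon 8,Taxon 4)),Taxon 7),Taxon 9) (rooted by Outgroup) and count the minimum state changes it requires (Fitch parsimony):
chelicerae fused: 1; lateral line: 2; fused pelvic girdle: 2; book lungs: 1.
Total tree length = 6.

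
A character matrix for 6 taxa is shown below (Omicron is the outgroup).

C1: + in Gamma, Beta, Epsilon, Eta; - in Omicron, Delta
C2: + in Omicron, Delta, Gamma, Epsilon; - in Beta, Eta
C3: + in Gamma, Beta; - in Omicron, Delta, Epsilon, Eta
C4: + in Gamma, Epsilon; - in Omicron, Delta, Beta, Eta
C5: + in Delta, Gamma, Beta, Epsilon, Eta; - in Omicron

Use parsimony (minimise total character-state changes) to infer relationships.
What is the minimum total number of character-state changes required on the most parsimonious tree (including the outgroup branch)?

Character polarity is set by the outgroup: the derived state is whichever differs from the outgroup's state, so for C2 the derived state is '-', and for the remaining characters it is '+'.
C1 (derived state '+') is shared by Beta, Epsilon, Eta, and Gamma — a synapomorphy uniting that clade.
Only Beta and Eta show the derived state '-' for C2, supporting them as a clade.
C3 (state '+') occurs in Beta and Gamma but conflicts with the nesting implied by the other characters — most parsimoniously interpreted as homoplasy.
Only Epsilon and Gamma show the derived state '+' for C4, supporting them as a clade.
C5 (derived state '+') is shared by all ingroup taxa — unites the whole ingroup.
Most parsimonious ingroup topology: (((Gamma,Epsilon),(Beta,Eta)),Delta).
Changes per character on this tree: C1: 1; C2: 1; C3: 2; C4: 1; C5: 1.
Total = 6.

6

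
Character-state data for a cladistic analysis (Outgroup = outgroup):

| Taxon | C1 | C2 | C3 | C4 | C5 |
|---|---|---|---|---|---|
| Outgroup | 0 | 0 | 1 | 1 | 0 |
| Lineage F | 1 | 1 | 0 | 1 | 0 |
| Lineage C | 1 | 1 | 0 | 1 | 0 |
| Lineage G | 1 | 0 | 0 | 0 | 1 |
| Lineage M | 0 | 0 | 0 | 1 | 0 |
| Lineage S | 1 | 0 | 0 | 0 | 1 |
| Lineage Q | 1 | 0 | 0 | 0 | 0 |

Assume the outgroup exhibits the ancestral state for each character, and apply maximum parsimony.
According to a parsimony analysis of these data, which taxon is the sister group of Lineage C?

Character polarity is set by the outgroup: the derived state is whichever differs from the outgroup's state, so for C3, C4 the derived state is '0', and for the remaining characters it is '1'.
C1: derived state '1' in Lineage C, Lineage F, Lineage G, Lineage Q, and Lineage S only — synapomorphy for {Lineage C, Lineage F, Lineage G, Lineage Q, Lineage S}.
C2 (derived state '1') is shared by Lineage C and Lineage F — a synapomorphy uniting that clade.
C3 (derived state '0') is shared by all ingroup taxa — unites the whole ingroup.
C4 (derived state '0') is shared by Lineage G, Lineage Q, and Lineage S — a synapomorphy uniting that clade.
C5 (derived state '1') is shared by Lineage G and Lineage S — a synapomorphy uniting that clade.
Most parsimonious ingroup topology: (((Lineage F,Lineage C),((Lineage G,Lineage S),Lineage Q)),Lineage M).
Lineage C and Lineage F form a cherry on this tree, so they are sister taxa.

Lineage F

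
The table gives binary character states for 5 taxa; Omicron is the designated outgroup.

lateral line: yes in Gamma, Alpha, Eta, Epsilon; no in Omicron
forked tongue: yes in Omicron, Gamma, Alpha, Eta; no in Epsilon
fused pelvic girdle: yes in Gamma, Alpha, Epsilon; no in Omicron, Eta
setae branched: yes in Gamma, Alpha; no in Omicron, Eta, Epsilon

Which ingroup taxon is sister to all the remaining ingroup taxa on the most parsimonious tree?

Eta

Character polarity is set by the outgroup: the derived state is whichever differs from the outgroup's state, so for forked tongue the derived state is 'no', and for the remaining characters it is 'yes'.
lateral line (derived state 'yes') is shared by all ingroup taxa — unites the whole ingroup.
forked tongue: derived state 'no' in Epsilon only — an autapomorphy, so it tells us nothing about relationships among taxa.
fused pelvic girdle (derived state 'yes') is shared by Alpha, Epsilon, and Gamma — a synapomorphy uniting that clade.
Only Alpha and Gamma show the derived state 'yes' for setae branched, supporting them as a clade.
Most parsimonious ingroup topology: (((Gamma,Alpha),Epsilon),Eta).
Eta is sister to the clade containing all other ingroup taxa, so it is the earliest-diverging (most basal) ingroup lineage.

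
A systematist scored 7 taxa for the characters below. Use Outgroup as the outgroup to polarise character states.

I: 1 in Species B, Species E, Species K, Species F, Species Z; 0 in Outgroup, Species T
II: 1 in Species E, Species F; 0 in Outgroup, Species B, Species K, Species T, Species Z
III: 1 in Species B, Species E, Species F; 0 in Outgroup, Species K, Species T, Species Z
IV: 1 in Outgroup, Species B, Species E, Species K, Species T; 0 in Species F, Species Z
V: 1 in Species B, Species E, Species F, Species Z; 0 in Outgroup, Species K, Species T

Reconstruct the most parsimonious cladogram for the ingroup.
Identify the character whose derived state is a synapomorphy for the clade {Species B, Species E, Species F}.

Character polarity is set by the outgroup: the derived state is whichever differs from the outgroup's state, so for IV the derived state is '0', and for the remaining characters it is '1'.
Only Species B, Species E, Species F, Species K, and Species Z show the derived state '1' for I, supporting them as a clade.
Only Species E and Species F show the derived state '1' for II, supporting them as a clade.
Only Species B, Species E, and Species F show the derived state '1' for III, supporting them as a clade.
IV (state '0') occurs in Species F and Species Z but conflicts with the nesting implied by the other characters — most parsimoniously interpreted as homoplasy.
Only Species B, Species E, Species F, and Species Z show the derived state '1' for V, supporting them as a clade.
Most parsimonious ingroup topology: ((((Species B,(Species E,Species F)),Species Z),Species K),Species T).
The clade {Species B, Species E, Species F} is supported by III: its derived state '1' occurs in exactly those taxa and in no other taxon (including the outgroup).

III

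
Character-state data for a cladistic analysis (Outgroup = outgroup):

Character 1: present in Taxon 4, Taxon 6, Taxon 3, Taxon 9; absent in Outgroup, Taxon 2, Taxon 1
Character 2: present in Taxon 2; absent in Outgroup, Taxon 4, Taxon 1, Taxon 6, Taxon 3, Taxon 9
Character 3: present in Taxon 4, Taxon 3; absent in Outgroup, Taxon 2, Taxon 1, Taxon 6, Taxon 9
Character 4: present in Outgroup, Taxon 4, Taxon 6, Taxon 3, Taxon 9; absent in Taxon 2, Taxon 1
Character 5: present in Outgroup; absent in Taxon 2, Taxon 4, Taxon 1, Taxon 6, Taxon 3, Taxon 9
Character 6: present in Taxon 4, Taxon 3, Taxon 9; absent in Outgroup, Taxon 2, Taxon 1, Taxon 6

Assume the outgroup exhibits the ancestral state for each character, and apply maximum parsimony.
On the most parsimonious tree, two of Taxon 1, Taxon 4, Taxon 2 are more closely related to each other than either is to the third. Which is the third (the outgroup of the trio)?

Taxon 4

Character polarity is set by the outgroup: the derived state is whichever differs from the outgroup's state, so for Character 4, Character 5 the derived state is 'absent', and for the remaining characters it is 'present'.
Character 1 (derived state 'present') is shared by Taxon 3, Taxon 4, Taxon 6, and Taxon 9 — a synapomorphy uniting that clade.
Character 2: derived state 'present' in Taxon 2 only — an autapomorphy, so it tells us nothing about relationships among taxa.
Only Taxon 3 and Taxon 4 show the derived state 'present' for Character 3, supporting them as a clade.
Character 4: derived state 'absent' in Taxon 1 and Taxon 2 only — synapomorphy for {Taxon 1, Taxon 2}.
Character 5 (derived state 'absent') is shared by all ingroup taxa — unites the whole ingroup.
Only Taxon 3, Taxon 4, and Taxon 9 show the derived state 'present' for Character 6, supporting them as a clade.
Most parsimonious ingroup topology: ((Taxon 2,Taxon 1),(((Taxon 4,Taxon 3),Taxon 9),Taxon 6)).
Taxon 2 and Taxon 1 share a more recent common ancestor with each other than either does with Taxon 4, so Taxon 4 is the least closely related of the three.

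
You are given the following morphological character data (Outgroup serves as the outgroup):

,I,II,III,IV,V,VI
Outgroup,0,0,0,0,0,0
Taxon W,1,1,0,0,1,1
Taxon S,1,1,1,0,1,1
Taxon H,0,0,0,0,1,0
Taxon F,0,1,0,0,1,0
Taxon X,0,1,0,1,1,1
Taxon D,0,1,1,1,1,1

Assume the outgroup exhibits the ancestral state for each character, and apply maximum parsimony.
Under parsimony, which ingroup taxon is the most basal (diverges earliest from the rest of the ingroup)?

The outgroup has state '0' for every character, so '1' is the derived state throughout.
I (derived state '1') is shared by Taxon S and Taxon W — a synapomorphy uniting that clade.
II (derived state '1') is shared by Taxon D, Taxon F, Taxon S, Taxon W, and Taxon X — a synapomorphy uniting that clade.
III groups Taxon D and Taxon S, which is incompatible with the clades supported by the remaining characters; treating it as convergent (homoplasy) costs fewer steps than any alternative tree.
IV: derived state '1' in Taxon D and Taxon X only — synapomorphy for {Taxon D, Taxon X}.
All ingroup taxa share the derived state '1' for V; it defines the ingroup but does not resolve relationships within it.
Only Taxon D, Taxon S, Taxon W, and Taxon X show the derived state '1' for VI, supporting them as a clade.
Most parsimonious ingroup topology: ((((Taxon W,Taxon S),(Taxon X,Taxon D)),Taxon F),Taxon H).
Taxon H is sister to the clade containing all other ingroup taxa, so it is the earliest-diverging (most basal) ingroup lineage.

Taxon H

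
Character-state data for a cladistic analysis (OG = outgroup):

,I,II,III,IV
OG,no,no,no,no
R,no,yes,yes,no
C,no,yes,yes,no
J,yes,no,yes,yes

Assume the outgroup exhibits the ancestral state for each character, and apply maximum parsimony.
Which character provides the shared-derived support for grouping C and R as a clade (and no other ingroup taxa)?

II

The outgroup has state 'no' for every character, so 'yes' is the derived state throughout.
I (derived state 'yes') is unique to J (autapomorphy; uninformative for grouping).
II (derived state 'yes') is shared by C and R — a synapomorphy uniting that clade.
All ingroup taxa share the derived state 'yes' for III; it defines the ingroup but does not resolve relationships within it.
IV (derived state 'yes') is unique to J (autapomorphy; uninformative for grouping).
Most parsimonious ingroup topology: (J,(C,R)).
The clade {C, R} is supported by II: its derived state 'yes' occurs in exactly those taxa and in no other taxon (including the outgroup).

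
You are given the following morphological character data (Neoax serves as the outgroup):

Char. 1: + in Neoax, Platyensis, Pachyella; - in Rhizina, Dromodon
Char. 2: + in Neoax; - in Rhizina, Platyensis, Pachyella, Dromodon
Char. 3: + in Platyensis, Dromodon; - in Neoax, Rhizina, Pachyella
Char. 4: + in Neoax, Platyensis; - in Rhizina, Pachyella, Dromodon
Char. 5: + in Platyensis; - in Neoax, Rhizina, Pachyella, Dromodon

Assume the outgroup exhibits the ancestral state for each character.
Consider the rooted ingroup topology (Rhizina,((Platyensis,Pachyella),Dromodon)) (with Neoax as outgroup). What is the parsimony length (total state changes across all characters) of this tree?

8

Map each character onto (Rhizina,((Platyensis,Pachyella),Dromodon)) (rooted by Neoax) and count the minimum state changes it requires (Fitch parsimony):
Char. 1: 2; Char. 2: 1; Char. 3: 2; Char. 4: 2; Char. 5: 1.
Total tree length = 8.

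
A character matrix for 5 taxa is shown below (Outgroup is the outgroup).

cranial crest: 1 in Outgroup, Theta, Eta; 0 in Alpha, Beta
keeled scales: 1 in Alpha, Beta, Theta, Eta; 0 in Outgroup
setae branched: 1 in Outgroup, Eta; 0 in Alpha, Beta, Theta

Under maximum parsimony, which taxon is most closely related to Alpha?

Beta

Character polarity is set by the outgroup: the derived state is whichever differs from the outgroup's state, so for cranial crest, setae branched the derived state is '0', and for the remaining characters it is '1'.
cranial crest (derived state '0') is shared by Alpha and Beta — a synapomorphy uniting that clade.
All ingroup taxa share the derived state '1' for keeled scales; it defines the ingroup but does not resolve relationships within it.
Only Alpha, Beta, and Theta show the derived state '0' for setae branched, supporting them as a clade.
Most parsimonious ingroup topology: (((Alpha,Beta),Theta),Eta).
Alpha and Beta form a cherry on this tree, so they are sister taxa.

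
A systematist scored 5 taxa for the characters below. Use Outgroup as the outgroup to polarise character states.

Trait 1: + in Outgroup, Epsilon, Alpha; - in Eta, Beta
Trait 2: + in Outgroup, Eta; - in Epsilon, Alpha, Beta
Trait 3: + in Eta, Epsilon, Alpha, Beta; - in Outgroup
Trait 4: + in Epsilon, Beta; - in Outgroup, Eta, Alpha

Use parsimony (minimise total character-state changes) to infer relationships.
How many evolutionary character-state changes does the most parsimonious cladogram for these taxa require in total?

5

Character polarity is set by the outgroup: the derived state is whichever differs from the outgroup's state, so for Trait 1, Trait 2 the derived state is '-', and for the remaining characters it is '+'.
Trait 1 groups Beta and Eta, which is incompatible with the clades supported by the remaining characters; treating it as convergent (homoplasy) costs fewer steps than any alternative tree.
Trait 2 (derived state '-') is shared by Alpha, Beta, and Epsilon — a synapomorphy uniting that clade.
All ingroup taxa share the derived state '+' for Trait 3; it defines the ingroup but does not resolve relationships within it.
Only Beta and Epsilon show the derived state '+' for Trait 4, supporting them as a clade.
Most parsimonious ingroup topology: (Eta,((Epsilon,Beta),Alpha)).
Changes per character on this tree: Trait 1: 2; Trait 2: 1; Trait 3: 1; Trait 4: 1.
Total = 5.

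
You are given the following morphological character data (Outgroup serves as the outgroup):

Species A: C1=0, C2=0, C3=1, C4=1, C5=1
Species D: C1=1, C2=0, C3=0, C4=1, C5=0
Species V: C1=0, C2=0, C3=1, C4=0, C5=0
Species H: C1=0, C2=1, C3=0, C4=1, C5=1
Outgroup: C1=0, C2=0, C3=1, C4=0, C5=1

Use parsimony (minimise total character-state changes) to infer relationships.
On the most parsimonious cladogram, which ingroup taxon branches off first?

Character polarity is set by the outgroup: the derived state is whichever differs from the outgroup's state, so for C3, C5 the derived state is '0', and for the remaining characters it is '1'.
C1 (derived state '1') is unique to Species D (autapomorphy; uninformative for grouping).
C2: derived state '1' in Species H only — an autapomorphy, so it tells us nothing about relationships among taxa.
C3 (derived state '0') is shared by Species D and Species H — a synapomorphy uniting that clade.
C4: derived state '1' in Species A, Species D, and Species H only — synapomorphy for {Species A, Species D, Species H}.
C5 groups Species D and Species V, which is incompatible with the clades supported by the remaining characters; treating it as convergent (homoplasy) costs fewer steps than any alternative tree.
Most parsimonious ingroup topology: (((Species H,Species D),Species A),Species V).
Species V is sister to the clade containing all other ingroup taxa, so it is the earliest-diverging (most basal) ingroup lineage.

Species V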